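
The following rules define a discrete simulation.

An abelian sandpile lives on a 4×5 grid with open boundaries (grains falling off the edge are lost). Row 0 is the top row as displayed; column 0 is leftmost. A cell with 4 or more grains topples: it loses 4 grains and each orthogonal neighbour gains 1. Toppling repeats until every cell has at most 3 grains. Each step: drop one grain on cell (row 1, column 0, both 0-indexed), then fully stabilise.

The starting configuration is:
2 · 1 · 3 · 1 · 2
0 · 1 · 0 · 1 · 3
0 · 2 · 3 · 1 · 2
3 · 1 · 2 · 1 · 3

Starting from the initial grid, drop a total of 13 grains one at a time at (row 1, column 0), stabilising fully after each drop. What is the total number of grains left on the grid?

40

gen 0: 2 · 1 · 3 · 1 · 2
0 · 1 · 0 · 1 · 3
0 · 2 · 3 · 1 · 2
3 · 1 · 2 · 1 · 3
gen 1: 2 · 1 · 3 · 1 · 2
1 · 1 · 0 · 1 · 3
0 · 2 · 3 · 1 · 2
3 · 1 · 2 · 1 · 3
gen 2: 2 · 1 · 3 · 1 · 2
2 · 1 · 0 · 1 · 3
0 · 2 · 3 · 1 · 2
3 · 1 · 2 · 1 · 3
gen 3: 2 · 1 · 3 · 1 · 2
3 · 1 · 0 · 1 · 3
0 · 2 · 3 · 1 · 2
3 · 1 · 2 · 1 · 3
gen 4: 3 · 1 · 3 · 1 · 2
0 · 2 · 0 · 1 · 3
1 · 2 · 3 · 1 · 2
3 · 1 · 2 · 1 · 3
gen 5: 3 · 1 · 3 · 1 · 2
1 · 2 · 0 · 1 · 3
1 · 2 · 3 · 1 · 2
3 · 1 · 2 · 1 · 3
gen 6: 3 · 1 · 3 · 1 · 2
2 · 2 · 0 · 1 · 3
1 · 2 · 3 · 1 · 2
3 · 1 · 2 · 1 · 3
gen 7: 3 · 1 · 3 · 1 · 2
3 · 2 · 0 · 1 · 3
1 · 2 · 3 · 1 · 2
3 · 1 · 2 · 1 · 3
gen 8: 0 · 2 · 3 · 1 · 2
1 · 3 · 0 · 1 · 3
2 · 2 · 3 · 1 · 2
3 · 1 · 2 · 1 · 3
gen 9: 0 · 2 · 3 · 1 · 2
2 · 3 · 0 · 1 · 3
2 · 2 · 3 · 1 · 2
3 · 1 · 2 · 1 · 3
gen 10: 0 · 2 · 3 · 1 · 2
3 · 3 · 0 · 1 · 3
2 · 2 · 3 · 1 · 2
3 · 1 · 2 · 1 · 3
gen 11: 1 · 3 · 3 · 1 · 2
1 · 0 · 1 · 1 · 3
3 · 3 · 3 · 1 · 2
3 · 1 · 2 · 1 · 3
gen 12: 1 · 3 · 3 · 1 · 2
2 · 0 · 1 · 1 · 3
3 · 3 · 3 · 1 · 2
3 · 1 · 2 · 1 · 3
gen 13: 1 · 3 · 3 · 1 · 2
3 · 0 · 1 · 1 · 3
3 · 3 · 3 · 1 · 2
3 · 1 · 2 · 1 · 3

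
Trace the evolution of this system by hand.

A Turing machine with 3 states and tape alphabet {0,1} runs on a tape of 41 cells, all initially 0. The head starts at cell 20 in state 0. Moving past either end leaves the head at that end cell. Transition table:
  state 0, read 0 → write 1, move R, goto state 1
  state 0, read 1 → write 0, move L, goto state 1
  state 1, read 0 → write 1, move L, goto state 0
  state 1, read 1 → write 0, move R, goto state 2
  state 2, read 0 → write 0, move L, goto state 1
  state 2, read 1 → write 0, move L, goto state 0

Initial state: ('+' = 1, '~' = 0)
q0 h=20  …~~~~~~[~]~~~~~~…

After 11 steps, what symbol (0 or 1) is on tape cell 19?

step 0: q0 h=20  …~~~~~~[~]~~~~~~…
step 1: q1 h=21  …~~~~~+[~]~~~~~~…
step 2: q0 h=20  …~~~~~~[+]+~~~~~…
step 3: q1 h=19  …~~~~~~[~]~+~~~~…
step 4: q0 h=18  …~~~~~~[~]+~+~~~…
step 5: q1 h=19  …~~~~~+[+]~+~~~~…
step 6: q2 h=20  …~~~~+~[~]+~~~~~…
step 7: q1 h=19  …~~~~~+[~]~+~~~~…
step 8: q0 h=18  …~~~~~~[+]+~+~~~…
step 9: q1 h=17  …~~~~~~[~]~+~+~~…
step 10: q0 h=16  …~~~~~~[~]+~+~+~…
step 11: q1 h=17  …~~~~~+[+]~+~+~~…

1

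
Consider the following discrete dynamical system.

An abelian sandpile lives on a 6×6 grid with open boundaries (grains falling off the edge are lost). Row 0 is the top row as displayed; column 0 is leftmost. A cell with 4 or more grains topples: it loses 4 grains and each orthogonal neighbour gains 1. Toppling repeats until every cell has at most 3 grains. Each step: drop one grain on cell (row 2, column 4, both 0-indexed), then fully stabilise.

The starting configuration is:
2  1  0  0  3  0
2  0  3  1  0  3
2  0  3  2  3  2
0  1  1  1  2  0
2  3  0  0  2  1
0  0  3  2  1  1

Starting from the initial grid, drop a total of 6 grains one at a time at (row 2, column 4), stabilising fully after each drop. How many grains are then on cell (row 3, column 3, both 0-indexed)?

gen 0: 2  1  0  0  3  0
2  0  3  1  0  3
2  0  3  2  3  2
0  1  1  1  2  0
2  3  0  0  2  1
0  0  3  2  1  1
gen 1: 2  1  0  0  3  0
2  0  3  1  1  3
2  0  3  3  0  3
0  1  1  1  3  0
2  3  0  0  2  1
0  0  3  2  1  1
gen 2: 2  1  0  0  3  0
2  0  3  1  1  3
2  0  3  3  1  3
0  1  1  1  3  0
2  3  0  0  2  1
0  0  3  2  1  1
gen 3: 2  1  0  0  3  0
2  0  3  1  1  3
2  0  3  3  2  3
0  1  1  1  3  0
2  3  0  0  2  1
0  0  3  2  1  1
gen 4: 2  1  0  0  3  0
2  0  3  1  1  3
2  0  3  3  3  3
0  1  1  1  3  0
2  3  0  0  2  1
0  0  3  2  1  1
gen 5: 2  1  1  0  3  1
2  1  0  3  3  0
2  1  1  1  3  1
0  1  2  3  0  2
2  3  0  0  3  1
0  0  3  2  1  1
gen 6: 2  1  1  2  0  2
2  1  1  0  2  1
2  1  1  3  1  2
0  1  2  3  1  2
2  3  0  0  3  1
0  0  3  2  1  1

3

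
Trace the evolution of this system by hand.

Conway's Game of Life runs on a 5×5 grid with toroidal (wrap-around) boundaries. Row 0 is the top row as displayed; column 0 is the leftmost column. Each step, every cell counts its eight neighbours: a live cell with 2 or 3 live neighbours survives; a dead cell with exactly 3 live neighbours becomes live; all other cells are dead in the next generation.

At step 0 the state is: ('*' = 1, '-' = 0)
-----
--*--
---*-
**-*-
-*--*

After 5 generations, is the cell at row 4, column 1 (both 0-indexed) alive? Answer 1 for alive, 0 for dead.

1

gen 0: -----
--*--
---*-
**-*-
-*--*
gen 1: -----
-----
-*-**
**-*-
-**-*
gen 2: -----
-----
-*-**
-----
-****
gen 3: --**-
-----
-----
-*---
--**-
gen 4: --**-
-----
-----
--*--
-*-*-
gen 5: --**-
-----
-----
--*--
-*-*-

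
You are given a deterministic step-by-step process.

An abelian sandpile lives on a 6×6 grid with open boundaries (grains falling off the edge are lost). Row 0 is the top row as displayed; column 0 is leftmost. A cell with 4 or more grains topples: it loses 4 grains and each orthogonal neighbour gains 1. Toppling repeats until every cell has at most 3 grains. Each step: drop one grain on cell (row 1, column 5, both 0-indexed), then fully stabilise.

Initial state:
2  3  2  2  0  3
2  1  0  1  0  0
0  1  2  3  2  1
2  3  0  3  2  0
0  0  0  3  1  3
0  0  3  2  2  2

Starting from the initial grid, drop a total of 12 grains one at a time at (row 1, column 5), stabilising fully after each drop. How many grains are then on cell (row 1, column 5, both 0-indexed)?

2

0) 2  3  2  2  0  3
2  1  0  1  0  0
0  1  2  3  2  1
2  3  0  3  2  0
0  0  0  3  1  3
0  0  3  2  2  2
1) 2  3  2  2  0  3
2  1  0  1  0  1
0  1  2  3  2  1
2  3  0  3  2  0
0  0  0  3  1  3
0  0  3  2  2  2
2) 2  3  2  2  0  3
2  1  0  1  0  2
0  1  2  3  2  1
2  3  0  3  2  0
0  0  0  3  1  3
0  0  3  2  2  2
3) 2  3  2  2  0  3
2  1  0  1  0  3
0  1  2  3  2  1
2  3  0  3  2  0
0  0  0  3  1  3
0  0  3  2  2  2
4) 2  3  2  2  1  0
2  1  0  1  1  1
0  1  2  3  2  2
2  3  0  3  2  0
0  0  0  3  1  3
0  0  3  2  2  2
5) 2  3  2  2  1  0
2  1  0  1  1  2
0  1  2  3  2  2
2  3  0  3  2  0
0  0  0  3  1  3
0  0  3  2  2  2
6) 2  3  2  2  1  0
2  1  0  1  1  3
0  1  2  3  2  2
2  3  0  3  2  0
0  0  0  3  1  3
0  0  3  2  2  2
7) 2  3  2  2  1  1
2  1  0  1  2  0
0  1  2  3  2  3
2  3  0  3  2  0
0  0  0  3  1  3
0  0  3  2  2  2
8) 2  3  2  2  1  1
2  1  0  1  2  1
0  1  2  3  2  3
2  3  0  3  2  0
0  0  0  3  1  3
0  0  3  2  2  2
9) 2  3  2  2  1  1
2  1  0  1  2  2
0  1  2  3  2  3
2  3  0  3  2  0
0  0  0  3  1  3
0  0  3  2  2  2
10) 2  3  2  2  1  1
2  1  0  1  2  3
0  1  2  3  2  3
2  3  0  3  2  0
0  0  0  3  1  3
0  0  3  2  2  2
11) 2  3  2  2  1  2
2  1  0  1  3  1
0  1  2  3  3  0
2  3  0  3  2  1
0  0  0  3  1  3
0  0  3  2  2  2
12) 2  3  2  2  1  2
2  1  0  1  3  2
0  1  2  3  3  0
2  3  0  3  2  1
0  0  0  3  1  3
0  0  3  2  2  2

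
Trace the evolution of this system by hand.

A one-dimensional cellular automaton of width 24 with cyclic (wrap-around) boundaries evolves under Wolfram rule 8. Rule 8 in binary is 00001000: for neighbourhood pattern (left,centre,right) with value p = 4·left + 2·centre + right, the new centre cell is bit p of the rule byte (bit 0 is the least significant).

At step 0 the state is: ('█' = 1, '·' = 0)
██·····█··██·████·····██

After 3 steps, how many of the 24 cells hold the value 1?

0

0) ██·····█··██·████·····██
1) ··········█··█········█·
2) ························
3) ························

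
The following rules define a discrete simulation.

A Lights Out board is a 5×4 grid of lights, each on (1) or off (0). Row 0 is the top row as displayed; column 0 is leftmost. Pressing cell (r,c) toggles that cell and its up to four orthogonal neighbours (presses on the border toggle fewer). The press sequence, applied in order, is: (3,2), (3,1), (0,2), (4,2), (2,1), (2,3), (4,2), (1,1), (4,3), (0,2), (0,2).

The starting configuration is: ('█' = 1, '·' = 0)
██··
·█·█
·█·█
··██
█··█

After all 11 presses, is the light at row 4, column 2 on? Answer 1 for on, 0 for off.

t=0: ██··
·█·█
·█·█
··██
█··█
t=1: ██··
·█·█
·███
·█··
█·██
t=2: ██··
·█·█
··██
█·█·
████
t=3: █·██
·███
··██
█·█·
████
t=4: █·██
·███
··██
█···
█···
t=5: █·██
··██
██·█
██··
█···
t=6: █·██
··█·
███·
██·█
█···
t=7: █·██
··█·
███·
████
████
t=8: ████
██··
█·█·
████
████
t=9: ████
██··
█·█·
███·
██··
t=10: █···
███·
█·█·
███·
██··
t=11: ████
██··
█·█·
███·
██··

0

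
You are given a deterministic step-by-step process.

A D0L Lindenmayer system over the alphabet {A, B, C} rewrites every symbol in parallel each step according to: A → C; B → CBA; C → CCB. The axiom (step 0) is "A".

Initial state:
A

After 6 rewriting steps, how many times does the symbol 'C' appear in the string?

[0] A
[1] C
[2] CCB
[3] CCBCCBCBA
[4] CCBCCBCBACCBCCBCBACCBCBAC
[5] CCBCCBCBACCBCCBCBACCBCBACCCBCCBCBACCBCCBCBACCBCBACCCBCCBCBACCBCBACCCB
[6] CCBCCBCBACCBCCBCBACCBCBACCCBCCBCBACCBCCBCBACCBCBACCCBCCBCB…ACCCBCCBCCBCBACCBCCBCBACCBCBACCCBCCBCBACCBCBACCCBCCBCCBCBA  (len 191)

108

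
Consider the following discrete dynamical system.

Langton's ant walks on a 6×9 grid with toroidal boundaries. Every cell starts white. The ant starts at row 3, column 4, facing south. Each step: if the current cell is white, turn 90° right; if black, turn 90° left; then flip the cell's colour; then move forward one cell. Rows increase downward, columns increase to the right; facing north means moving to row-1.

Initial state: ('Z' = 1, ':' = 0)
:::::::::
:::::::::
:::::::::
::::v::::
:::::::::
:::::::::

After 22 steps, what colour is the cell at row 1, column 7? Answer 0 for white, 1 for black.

t=0: :::::::::
:::::::::
:::::::::
::::v::::
:::::::::
:::::::::
t=1: :::::::::
:::::::::
:::::::::
:::<Z::::
:::::::::
:::::::::
t=2: :::::::::
:::::::::
:::^:::::
:::ZZ::::
:::::::::
:::::::::
t=3: :::::::::
:::::::::
:::Z>::::
:::ZZ::::
:::::::::
:::::::::
t=4: :::::::::
:::::::::
:::ZZ::::
:::Zv::::
:::::::::
:::::::::
t=5: :::::::::
:::::::::
:::ZZ::::
:::Z:>:::
:::::::::
:::::::::
t=6: :::::::::
:::::::::
:::ZZ::::
:::Z:Z:::
:::::v:::
:::::::::
t=7: :::::::::
:::::::::
:::ZZ::::
:::Z:Z:::
::::<Z:::
:::::::::
t=8: :::::::::
:::::::::
:::ZZ::::
:::Z^Z:::
::::ZZ:::
:::::::::
t=9: :::::::::
:::::::::
:::ZZ::::
:::ZZ>:::
::::ZZ:::
:::::::::
t=10: :::::::::
:::::::::
:::ZZ^:::
:::ZZ::::
::::ZZ:::
:::::::::
t=11: :::::::::
:::::::::
:::ZZZ>::
:::ZZ::::
::::ZZ:::
:::::::::
t=12: :::::::::
:::::::::
:::ZZZZ::
:::ZZ:v::
::::ZZ:::
:::::::::
t=13: :::::::::
:::::::::
:::ZZZZ::
:::ZZ<Z::
::::ZZ:::
:::::::::
t=14: :::::::::
:::::::::
:::ZZ^Z::
:::ZZZZ::
::::ZZ:::
:::::::::
t=15: :::::::::
:::::::::
:::Z<:Z::
:::ZZZZ::
::::ZZ:::
:::::::::
t=16: :::::::::
:::::::::
:::Z::Z::
:::ZvZZ::
::::ZZ:::
:::::::::
t=17: :::::::::
:::::::::
:::Z::Z::
:::Z:>Z::
::::ZZ:::
:::::::::
t=18: :::::::::
:::::::::
:::Z:^Z::
:::Z::Z::
::::ZZ:::
:::::::::
t=19: :::::::::
:::::::::
:::Z:Z>::
:::Z::Z::
::::ZZ:::
:::::::::
t=20: :::::::::
::::::^::
:::Z:Z:::
:::Z::Z::
::::ZZ:::
:::::::::
t=21: :::::::::
::::::Z>:
:::Z:Z:::
:::Z::Z::
::::ZZ:::
:::::::::
t=22: :::::::::
::::::ZZ:
:::Z:Z:v:
:::Z::Z::
::::ZZ:::
:::::::::

1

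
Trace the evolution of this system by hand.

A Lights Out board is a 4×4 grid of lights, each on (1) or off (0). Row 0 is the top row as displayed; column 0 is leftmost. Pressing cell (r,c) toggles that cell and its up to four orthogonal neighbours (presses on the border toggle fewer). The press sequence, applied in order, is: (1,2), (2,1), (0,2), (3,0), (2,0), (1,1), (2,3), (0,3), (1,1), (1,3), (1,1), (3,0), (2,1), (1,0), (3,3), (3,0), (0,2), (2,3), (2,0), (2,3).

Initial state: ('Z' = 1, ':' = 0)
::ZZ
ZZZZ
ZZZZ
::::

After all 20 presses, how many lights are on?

11

step 0: ::ZZ
ZZZZ
ZZZZ
::::
step 1: :::Z
Z:::
ZZ:Z
::::
step 2: :::Z
ZZ::
::ZZ
:Z::
step 3: :ZZ:
ZZZ:
::ZZ
:Z::
step 4: :ZZ:
ZZZ:
Z:ZZ
Z:::
step 5: :ZZ:
:ZZ:
:ZZZ
::::
step 6: ::Z:
Z:::
::ZZ
::::
step 7: ::Z:
Z::Z
::::
:::Z
step 8: :::Z
Z:::
::::
:::Z
step 9: :Z:Z
:ZZ:
:Z::
:::Z
step 10: :Z::
:Z:Z
:Z:Z
:::Z
step 11: ::::
Z:ZZ
:::Z
:::Z
step 12: ::::
Z:ZZ
Z::Z
ZZ:Z
step 13: ::::
ZZZZ
:ZZZ
Z::Z
step 14: Z:::
::ZZ
ZZZZ
Z::Z
step 15: Z:::
::ZZ
ZZZ:
Z:Z:
step 16: Z:::
::ZZ
:ZZ:
:ZZ:
step 17: ZZZZ
:::Z
:ZZ:
:ZZ:
step 18: ZZZZ
::::
:Z:Z
:ZZZ
step 19: ZZZZ
Z:::
Z::Z
ZZZZ
step 20: ZZZZ
Z::Z
Z:Z:
ZZZ:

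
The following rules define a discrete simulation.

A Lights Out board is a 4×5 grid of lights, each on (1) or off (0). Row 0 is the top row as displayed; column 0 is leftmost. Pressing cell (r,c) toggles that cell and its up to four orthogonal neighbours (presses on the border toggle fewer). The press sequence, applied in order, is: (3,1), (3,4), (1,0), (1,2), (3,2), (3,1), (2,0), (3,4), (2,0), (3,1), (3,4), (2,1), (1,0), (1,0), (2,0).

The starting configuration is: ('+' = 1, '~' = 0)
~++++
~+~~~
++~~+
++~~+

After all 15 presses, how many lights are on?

8

gen 0: ~++++
~+~~~
++~~+
++~~+
gen 1: ~++++
~+~~~
+~~~+
~~+~+
gen 2: ~++++
~+~~~
+~~~~
~~++~
gen 3: +++++
+~~~~
~~~~~
~~++~
gen 4: ++~++
++++~
~~+~~
~~++~
gen 5: ++~++
++++~
~~~~~
~+~~~
gen 6: ++~++
++++~
~+~~~
+~+~~
gen 7: ++~++
~+++~
+~~~~
~~+~~
gen 8: ++~++
~+++~
+~~~+
~~+++
gen 9: ++~++
++++~
~+~~+
+~+++
gen 10: ++~++
++++~
~~~~+
~+~++
gen 11: ++~++
++++~
~~~~~
~+~~~
gen 12: ++~++
+~++~
+++~~
~~~~~
gen 13: ~+~++
~+++~
~++~~
~~~~~
gen 14: ++~++
+~++~
+++~~
~~~~~
gen 15: ++~++
~~++~
~~+~~
+~~~~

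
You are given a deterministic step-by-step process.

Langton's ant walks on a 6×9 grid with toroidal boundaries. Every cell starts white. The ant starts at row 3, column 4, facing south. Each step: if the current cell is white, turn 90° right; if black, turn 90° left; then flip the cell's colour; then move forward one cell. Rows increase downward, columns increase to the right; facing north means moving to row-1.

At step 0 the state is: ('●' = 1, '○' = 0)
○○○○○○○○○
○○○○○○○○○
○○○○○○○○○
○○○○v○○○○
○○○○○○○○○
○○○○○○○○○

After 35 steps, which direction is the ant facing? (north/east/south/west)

k=0  ○○○○○○○○○
○○○○○○○○○
○○○○○○○○○
○○○○v○○○○
○○○○○○○○○
○○○○○○○○○
k=1  ○○○○○○○○○
○○○○○○○○○
○○○○○○○○○
○○○<●○○○○
○○○○○○○○○
○○○○○○○○○
k=2  ○○○○○○○○○
○○○○○○○○○
○○○^○○○○○
○○○●●○○○○
○○○○○○○○○
○○○○○○○○○
k=3  ○○○○○○○○○
○○○○○○○○○
○○○●>○○○○
○○○●●○○○○
○○○○○○○○○
○○○○○○○○○
k=4  ○○○○○○○○○
○○○○○○○○○
○○○●●○○○○
○○○●v○○○○
○○○○○○○○○
○○○○○○○○○
k=5  ○○○○○○○○○
○○○○○○○○○
○○○●●○○○○
○○○●○>○○○
○○○○○○○○○
○○○○○○○○○
k=6  ○○○○○○○○○
○○○○○○○○○
○○○●●○○○○
○○○●○●○○○
○○○○○v○○○
○○○○○○○○○
k=7  ○○○○○○○○○
○○○○○○○○○
○○○●●○○○○
○○○●○●○○○
○○○○<●○○○
○○○○○○○○○
k=8  ○○○○○○○○○
○○○○○○○○○
○○○●●○○○○
○○○●^●○○○
○○○○●●○○○
○○○○○○○○○
k=9  ○○○○○○○○○
○○○○○○○○○
○○○●●○○○○
○○○●●>○○○
○○○○●●○○○
○○○○○○○○○
k=10  ○○○○○○○○○
○○○○○○○○○
○○○●●^○○○
○○○●●○○○○
○○○○●●○○○
○○○○○○○○○
k=11  ○○○○○○○○○
○○○○○○○○○
○○○●●●>○○
○○○●●○○○○
○○○○●●○○○
○○○○○○○○○
k=12  ○○○○○○○○○
○○○○○○○○○
○○○●●●●○○
○○○●●○v○○
○○○○●●○○○
○○○○○○○○○
k=13  ○○○○○○○○○
○○○○○○○○○
○○○●●●●○○
○○○●●<●○○
○○○○●●○○○
○○○○○○○○○
k=14  ○○○○○○○○○
○○○○○○○○○
○○○●●^●○○
○○○●●●●○○
○○○○●●○○○
○○○○○○○○○
k=15  ○○○○○○○○○
○○○○○○○○○
○○○●<○●○○
○○○●●●●○○
○○○○●●○○○
○○○○○○○○○
k=16  ○○○○○○○○○
○○○○○○○○○
○○○●○○●○○
○○○●v●●○○
○○○○●●○○○
○○○○○○○○○
k=17  ○○○○○○○○○
○○○○○○○○○
○○○●○○●○○
○○○●○>●○○
○○○○●●○○○
○○○○○○○○○
k=18  ○○○○○○○○○
○○○○○○○○○
○○○●○^●○○
○○○●○○●○○
○○○○●●○○○
○○○○○○○○○
k=19  ○○○○○○○○○
○○○○○○○○○
○○○●○●>○○
○○○●○○●○○
○○○○●●○○○
○○○○○○○○○
k=20  ○○○○○○○○○
○○○○○○^○○
○○○●○●○○○
○○○●○○●○○
○○○○●●○○○
○○○○○○○○○
k=21  ○○○○○○○○○
○○○○○○●>○
○○○●○●○○○
○○○●○○●○○
○○○○●●○○○
○○○○○○○○○
k=22  ○○○○○○○○○
○○○○○○●●○
○○○●○●○v○
○○○●○○●○○
○○○○●●○○○
○○○○○○○○○
k=23  ○○○○○○○○○
○○○○○○●●○
○○○●○●<●○
○○○●○○●○○
○○○○●●○○○
○○○○○○○○○
k=24  ○○○○○○○○○
○○○○○○^●○
○○○●○●●●○
○○○●○○●○○
○○○○●●○○○
○○○○○○○○○
k=25  ○○○○○○○○○
○○○○○<○●○
○○○●○●●●○
○○○●○○●○○
○○○○●●○○○
○○○○○○○○○
k=26  ○○○○○^○○○
○○○○○●○●○
○○○●○●●●○
○○○●○○●○○
○○○○●●○○○
○○○○○○○○○
k=27  ○○○○○●>○○
○○○○○●○●○
○○○●○●●●○
○○○●○○●○○
○○○○●●○○○
○○○○○○○○○
k=28  ○○○○○●●○○
○○○○○●v●○
○○○●○●●●○
○○○●○○●○○
○○○○●●○○○
○○○○○○○○○
k=29  ○○○○○●●○○
○○○○○<●●○
○○○●○●●●○
○○○●○○●○○
○○○○●●○○○
○○○○○○○○○
k=30  ○○○○○●●○○
○○○○○○●●○
○○○●○v●●○
○○○●○○●○○
○○○○●●○○○
○○○○○○○○○
k=31  ○○○○○●●○○
○○○○○○●●○
○○○●○○>●○
○○○●○○●○○
○○○○●●○○○
○○○○○○○○○
k=32  ○○○○○●●○○
○○○○○○^●○
○○○●○○○●○
○○○●○○●○○
○○○○●●○○○
○○○○○○○○○
k=33  ○○○○○●●○○
○○○○○<○●○
○○○●○○○●○
○○○●○○●○○
○○○○●●○○○
○○○○○○○○○
k=34  ○○○○○^●○○
○○○○○●○●○
○○○●○○○●○
○○○●○○●○○
○○○○●●○○○
○○○○○○○○○
k=35  ○○○○<○●○○
○○○○○●○●○
○○○●○○○●○
○○○●○○●○○
○○○○●●○○○
○○○○○○○○○

west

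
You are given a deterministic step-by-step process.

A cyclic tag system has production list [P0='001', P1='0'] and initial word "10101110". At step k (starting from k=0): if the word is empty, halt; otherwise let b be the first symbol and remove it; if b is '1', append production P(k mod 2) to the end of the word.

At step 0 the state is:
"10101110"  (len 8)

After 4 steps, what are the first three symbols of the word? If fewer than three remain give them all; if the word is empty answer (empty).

step 0: "10101110"  (len 8)
step 1: "0101110001"  (len 10)
step 2: "101110001"  (len 9)
step 3: "01110001001"  (len 11)
step 4: "1110001001"  (len 10)

111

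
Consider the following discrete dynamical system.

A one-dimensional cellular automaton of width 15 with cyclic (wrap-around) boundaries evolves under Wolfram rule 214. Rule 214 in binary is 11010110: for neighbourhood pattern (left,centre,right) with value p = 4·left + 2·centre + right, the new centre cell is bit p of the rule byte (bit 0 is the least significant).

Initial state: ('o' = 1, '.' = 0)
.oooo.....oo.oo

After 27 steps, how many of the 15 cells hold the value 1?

11

t=0: .oooo.....oo.oo
t=1: ..oooo...o.o..o
t=2: oo.oooo.oo.oooo
t=3: oo..ooo..o..ooo
t=4: oooo.ooooooo.oo
t=5: oooo..oooooo..o
t=6: oooooo.ooooooo.
t=7: .ooooo..oooooo.
t=8: o.oooooo.oooooo
t=9: o..ooooo..ooooo
t=10: ooo.oooooo.oooo
t=11: ooo..ooooo..ooo
t=12: ooooo.oooooo.oo
t=13: ooooo..ooooo..o
t=14: ooooooo.oooooo.
t=15: .oooooo..ooooo.
t=16: o.ooooooo.ooooo
t=17: o..oooooo..oooo
t=18: ooo.ooooooo.ooo
t=19: ooo..oooooo..oo
t=20: ooooo.ooooooo.o
t=21: ooooo..oooooo..
t=22: .oooooo.ooooooo
t=23: ..ooooo..oooooo
t=24: oo.oooooo.ooooo
t=25: oo..ooooo..oooo
t=26: oooo.oooooo.ooo
t=27: oooo..ooooo..oo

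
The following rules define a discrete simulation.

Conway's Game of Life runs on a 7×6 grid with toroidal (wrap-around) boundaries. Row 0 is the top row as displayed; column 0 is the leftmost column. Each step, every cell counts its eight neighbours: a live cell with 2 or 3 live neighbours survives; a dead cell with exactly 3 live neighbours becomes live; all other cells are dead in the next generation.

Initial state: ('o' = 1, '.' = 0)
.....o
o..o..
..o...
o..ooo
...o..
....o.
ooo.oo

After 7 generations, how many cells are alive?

14

0) .....o
o..o..
..o...
o..ooo
...o..
....o.
ooo.oo
1) ..oo..
......
ooo...
..oooo
...o..
ooo.o.
oo.oo.
2) .oooo.
...o..
ooo.oo
o...oo
o.....
o...o.
o...o.
3) .oo.oo
......
.oo...
...oo.
oo..o.
oo....
o.o.o.
4) ooo.oo
o..o..
..oo..
o..ooo
ooooo.
..oo..
..o.o.
5) o.o.o.
o.....
ooo...
o.....
o.....
.....o
o...o.
6) o..o..
o.oo..
o....o
o....o
o....o
o....o
oo.oo.
7) o.....
o.ooo.
....o.
.o..o.
.o..o.
......
.oooo.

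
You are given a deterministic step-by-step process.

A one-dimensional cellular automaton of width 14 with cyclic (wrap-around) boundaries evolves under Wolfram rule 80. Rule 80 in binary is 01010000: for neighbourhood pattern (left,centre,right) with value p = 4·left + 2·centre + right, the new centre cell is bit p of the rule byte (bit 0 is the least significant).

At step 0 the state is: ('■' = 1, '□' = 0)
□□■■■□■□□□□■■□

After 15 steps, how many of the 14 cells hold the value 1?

4

gen 0: □□■■■□■□□□□■■□
gen 1: □□□□■□□■□□□□■■
gen 2: ■□□□□■□□■□□□□■
gen 3: ■■□□□□■□□■□□□□
gen 4: □■■□□□□■□□■□□□
gen 5: □□■■□□□□■□□■□□
gen 6: □□□■■□□□□■□□■□
gen 7: □□□□■■□□□□■□□■
gen 8: ■□□□□■■□□□□■□□
gen 9: □■□□□□■■□□□□■□
gen 10: □□■□□□□■■□□□□■
gen 11: ■□□■□□□□■■□□□□
gen 12: □■□□■□□□□■■□□□
gen 13: □□■□□■□□□□■■□□
gen 14: □□□■□□■□□□□■■□
gen 15: □□□□■□□■□□□□■■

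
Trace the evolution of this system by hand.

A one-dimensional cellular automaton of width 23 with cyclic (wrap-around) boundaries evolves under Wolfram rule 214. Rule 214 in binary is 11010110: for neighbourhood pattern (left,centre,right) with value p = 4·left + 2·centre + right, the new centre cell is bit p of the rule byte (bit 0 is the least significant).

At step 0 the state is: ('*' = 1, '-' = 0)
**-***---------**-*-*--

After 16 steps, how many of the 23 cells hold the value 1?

18

gen 0: **-***---------**-*-*--
gen 1: -*--***-------*-*-*-***
gen 2: -***-***-----**-*-*--**
gen 3: --**--***---*-*-*-***-*
gen 4: **-***-***-**-*-*--**-*
gen 5: **--**--**--*-*-***-*--
gen 6: -***-***-****-*--**-***
gen 7: --**--**--***-***-*--**
gen 8: **-***-***-**--**-***-*
gen 9: **--**--**--***-*--**--
gen 10: -***-***-***-**-***-***
gen 11: --**--**--**--*--**--**
gen 12: **-***-***-******-***-*
gen 13: **--**--**--*****--**--
gen 14: -***-***-***-******-***
gen 15: --**--**--**--*****--**
gen 16: **-***-***-***-******-*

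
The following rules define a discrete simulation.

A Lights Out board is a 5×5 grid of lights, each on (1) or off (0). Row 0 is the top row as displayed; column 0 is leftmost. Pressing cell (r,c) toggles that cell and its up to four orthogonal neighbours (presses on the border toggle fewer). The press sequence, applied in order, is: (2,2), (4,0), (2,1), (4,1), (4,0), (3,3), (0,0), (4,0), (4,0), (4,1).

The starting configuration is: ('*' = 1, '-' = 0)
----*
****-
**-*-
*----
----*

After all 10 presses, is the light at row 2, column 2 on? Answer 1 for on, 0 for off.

0

t=0: ----*
****-
**-*-
*----
----*
t=1: ----*
**-*-
*-*--
*-*--
----*
t=2: ----*
**-*-
*-*--
--*--
**--*
t=3: ----*
*--*-
-*---
-**--
**--*
t=4: ----*
*--*-
-*---
--*--
--*-*
t=5: ----*
*--*-
-*---
*-*--
***-*
t=6: ----*
*--*-
-*-*-
*--**
*****
t=7: **--*
---*-
-*-*-
*--**
*****
t=8: **--*
---*-
-*-*-
---**
--***
t=9: **--*
---*-
-*-*-
*--**
*****
t=10: **--*
---*-
-*-*-
**-**
---**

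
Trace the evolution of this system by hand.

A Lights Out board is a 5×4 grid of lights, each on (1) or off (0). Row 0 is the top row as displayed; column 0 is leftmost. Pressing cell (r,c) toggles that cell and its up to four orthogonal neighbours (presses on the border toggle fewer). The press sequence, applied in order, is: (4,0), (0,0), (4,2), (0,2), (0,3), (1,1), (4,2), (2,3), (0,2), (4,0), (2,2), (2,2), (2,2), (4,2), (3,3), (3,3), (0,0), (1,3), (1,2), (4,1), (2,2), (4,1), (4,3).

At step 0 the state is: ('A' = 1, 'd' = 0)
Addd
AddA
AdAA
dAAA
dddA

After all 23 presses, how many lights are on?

12

step 0: Addd
AddA
AdAA
dAAA
dddA
step 1: Addd
AddA
AdAA
AAAA
AAdA
step 2: dAdd
dddA
AdAA
AAAA
AAdA
step 3: dAdd
dddA
AdAA
AAdA
AdAd
step 4: ddAA
ddAA
AdAA
AAdA
AdAd
step 5: dddd
ddAd
AdAA
AAdA
AdAd
step 6: dAdd
AAdd
AAAA
AAdA
AdAd
step 7: dAdd
AAdd
AAAA
AAAA
AAdA
step 8: dAdd
AAdA
AAdd
AAAd
AAdA
step 9: ddAA
AAAA
AAdd
AAAd
AAdA
step 10: ddAA
AAAA
AAdd
dAAd
dddA
step 11: ddAA
AAdA
AdAA
dAdd
dddA
step 12: ddAA
AAAA
AAdd
dAAd
dddA
step 13: ddAA
AAdA
AdAA
dAdd
dddA
step 14: ddAA
AAdA
AdAA
dAAd
dAAd
step 15: ddAA
AAdA
AdAd
dAdA
dAAA
step 16: ddAA
AAdA
AdAA
dAAd
dAAd
step 17: AAAA
dAdA
AdAA
dAAd
dAAd
step 18: AAAd
dAAd
AdAd
dAAd
dAAd
step 19: AAdd
dddA
Addd
dAAd
dAAd
step 20: AAdd
dddA
Addd
ddAd
Addd
step 21: AAdd
ddAA
AAAA
dddd
Addd
step 22: AAdd
ddAA
AAAA
dAdd
dAAd
step 23: AAdd
ddAA
AAAA
dAdA
dAdA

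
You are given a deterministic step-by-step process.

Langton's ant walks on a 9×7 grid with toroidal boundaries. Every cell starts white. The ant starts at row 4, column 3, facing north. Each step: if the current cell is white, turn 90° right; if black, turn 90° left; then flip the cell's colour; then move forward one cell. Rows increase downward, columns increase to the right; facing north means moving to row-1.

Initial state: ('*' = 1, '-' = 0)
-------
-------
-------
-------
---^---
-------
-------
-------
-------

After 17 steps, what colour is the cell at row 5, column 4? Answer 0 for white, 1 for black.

gen 0: -------
-------
-------
-------
---^---
-------
-------
-------
-------
gen 1: -------
-------
-------
-------
---*>--
-------
-------
-------
-------
gen 2: -------
-------
-------
-------
---**--
----v--
-------
-------
-------
gen 3: -------
-------
-------
-------
---**--
---<*--
-------
-------
-------
gen 4: -------
-------
-------
-------
---^*--
---**--
-------
-------
-------
gen 5: -------
-------
-------
-------
--<-*--
---**--
-------
-------
-------
gen 6: -------
-------
-------
--^----
--*-*--
---**--
-------
-------
-------
gen 7: -------
-------
-------
--*>---
--*-*--
---**--
-------
-------
-------
gen 8: -------
-------
-------
--**---
--*v*--
---**--
-------
-------
-------
gen 9: -------
-------
-------
--**---
--<**--
---**--
-------
-------
-------
gen 10: -------
-------
-------
--**---
---**--
--v**--
-------
-------
-------
gen 11: -------
-------
-------
--**---
---**--
-<***--
-------
-------
-------
gen 12: -------
-------
-------
--**---
-^-**--
-****--
-------
-------
-------
gen 13: -------
-------
-------
--**---
-*>**--
-****--
-------
-------
-------
gen 14: -------
-------
-------
--**---
-****--
-*v**--
-------
-------
-------
gen 15: -------
-------
-------
--**---
-****--
-*->*--
-------
-------
-------
gen 16: -------
-------
-------
--**---
-**^*--
-*--*--
-------
-------
-------
gen 17: -------
-------
-------
--**---
-*<-*--
-*--*--
-------
-------
-------

1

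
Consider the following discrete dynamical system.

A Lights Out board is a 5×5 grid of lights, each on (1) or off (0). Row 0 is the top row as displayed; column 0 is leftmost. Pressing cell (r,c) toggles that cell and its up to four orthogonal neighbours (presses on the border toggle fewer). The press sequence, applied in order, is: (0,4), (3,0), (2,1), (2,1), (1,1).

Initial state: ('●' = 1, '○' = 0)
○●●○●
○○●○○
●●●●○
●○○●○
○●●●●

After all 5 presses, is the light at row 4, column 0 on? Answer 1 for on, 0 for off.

1

[0] ○●●○●
○○●○○
●●●●○
●○○●○
○●●●●
[1] ○●●●○
○○●○●
●●●●○
●○○●○
○●●●●
[2] ○●●●○
○○●○●
○●●●○
○●○●○
●●●●●
[3] ○●●●○
○●●○●
●○○●○
○○○●○
●●●●●
[4] ○●●●○
○○●○●
○●●●○
○●○●○
●●●●●
[5] ○○●●○
●●○○●
○○●●○
○●○●○
●●●●●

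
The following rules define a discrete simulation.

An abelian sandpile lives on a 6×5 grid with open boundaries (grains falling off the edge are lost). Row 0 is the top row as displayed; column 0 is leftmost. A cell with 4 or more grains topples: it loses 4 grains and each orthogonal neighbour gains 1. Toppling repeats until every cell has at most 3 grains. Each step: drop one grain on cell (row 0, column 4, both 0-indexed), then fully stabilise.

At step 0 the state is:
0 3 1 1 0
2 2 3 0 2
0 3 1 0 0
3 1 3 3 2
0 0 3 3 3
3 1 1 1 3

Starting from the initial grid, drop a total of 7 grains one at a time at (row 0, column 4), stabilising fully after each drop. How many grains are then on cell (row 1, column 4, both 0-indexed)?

step 0: 0 3 1 1 0
2 2 3 0 2
0 3 1 0 0
3 1 3 3 2
0 0 3 3 3
3 1 1 1 3
step 1: 0 3 1 1 1
2 2 3 0 2
0 3 1 0 0
3 1 3 3 2
0 0 3 3 3
3 1 1 1 3
step 2: 0 3 1 1 2
2 2 3 0 2
0 3 1 0 0
3 1 3 3 2
0 0 3 3 3
3 1 1 1 3
step 3: 0 3 1 1 3
2 2 3 0 2
0 3 1 0 0
3 1 3 3 2
0 0 3 3 3
3 1 1 1 3
step 4: 0 3 1 2 0
2 2 3 0 3
0 3 1 0 0
3 1 3 3 2
0 0 3 3 3
3 1 1 1 3
step 5: 0 3 1 2 1
2 2 3 0 3
0 3 1 0 0
3 1 3 3 2
0 0 3 3 3
3 1 1 1 3
step 6: 0 3 1 2 2
2 2 3 0 3
0 3 1 0 0
3 1 3 3 2
0 0 3 3 3
3 1 1 1 3
step 7: 0 3 1 2 3
2 2 3 0 3
0 3 1 0 0
3 1 3 3 2
0 0 3 3 3
3 1 1 1 3

3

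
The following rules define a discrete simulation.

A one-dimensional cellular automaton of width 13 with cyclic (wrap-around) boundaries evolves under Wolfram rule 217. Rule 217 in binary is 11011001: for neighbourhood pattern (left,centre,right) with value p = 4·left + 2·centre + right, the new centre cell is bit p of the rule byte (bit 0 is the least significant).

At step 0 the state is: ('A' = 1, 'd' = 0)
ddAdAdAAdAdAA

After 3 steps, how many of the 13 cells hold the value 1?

11

gen 0: ddAdAdAAdAdAA
gen 1: AdddddAAdddAA
gen 2: AAAAAdAAAAdAA
gen 3: AAAAAdAAAAdAA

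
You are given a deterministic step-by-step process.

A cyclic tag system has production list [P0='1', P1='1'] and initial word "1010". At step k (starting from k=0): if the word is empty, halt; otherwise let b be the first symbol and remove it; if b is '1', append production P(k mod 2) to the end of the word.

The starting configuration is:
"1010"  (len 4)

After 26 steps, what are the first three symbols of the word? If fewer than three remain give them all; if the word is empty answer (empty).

gen 0: "1010"  (len 4)
gen 1: "0101"  (len 4)
gen 2: "101"  (len 3)
gen 3: "011"  (len 3)
gen 4: "11"  (len 2)
gen 5: "11"  (len 2)
gen 6: "11"  (len 2)
gen 7: "11"  (len 2)
gen 8: "11"  (len 2)
gen 9: "11"  (len 2)
gen 10: "11"  (len 2)
gen 11: "11"  (len 2)
gen 12: "11"  (len 2)
gen 13: "11"  (len 2)
gen 14: "11"  (len 2)
gen 15: "11"  (len 2)
gen 16: "11"  (len 2)
gen 17: "11"  (len 2)
gen 18: "11"  (len 2)
gen 19: "11"  (len 2)
gen 20: "11"  (len 2)
gen 21: "11"  (len 2)
gen 22: "11"  (len 2)
gen 23: "11"  (len 2)
gen 24: "11"  (len 2)
gen 25: "11"  (len 2)
gen 26: "11"  (len 2)

11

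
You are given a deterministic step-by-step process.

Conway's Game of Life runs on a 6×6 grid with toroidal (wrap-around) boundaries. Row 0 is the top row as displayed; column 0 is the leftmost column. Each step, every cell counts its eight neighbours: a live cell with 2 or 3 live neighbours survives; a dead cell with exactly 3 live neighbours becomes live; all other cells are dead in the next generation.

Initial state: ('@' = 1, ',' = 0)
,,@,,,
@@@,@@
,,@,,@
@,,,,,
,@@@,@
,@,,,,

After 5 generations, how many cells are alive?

t=0: ,,@,,,
@@@,@@
,,@,,@
@,,,,,
,@@@,@
,@,,,,
t=1: ,,@@,@
@,@,@@
,,@@@,
@,,@@@
,@@,,,
@@,@,,
t=2: ,,,,,,
@,,,,,
,,@,,,
@,,,,@
,,,,,,
@,,@@,
t=3: ,,,,,@
,,,,,,
@@,,,@
,,,,,,
@,,,@,
,,,,,,
t=4: ,,,,,,
,,,,,@
@,,,,,
,@,,,,
,,,,,,
,,,,,@
t=5: ,,,,,,
,,,,,,
@,,,,,
,,,,,,
,,,,,,
,,,,,,

1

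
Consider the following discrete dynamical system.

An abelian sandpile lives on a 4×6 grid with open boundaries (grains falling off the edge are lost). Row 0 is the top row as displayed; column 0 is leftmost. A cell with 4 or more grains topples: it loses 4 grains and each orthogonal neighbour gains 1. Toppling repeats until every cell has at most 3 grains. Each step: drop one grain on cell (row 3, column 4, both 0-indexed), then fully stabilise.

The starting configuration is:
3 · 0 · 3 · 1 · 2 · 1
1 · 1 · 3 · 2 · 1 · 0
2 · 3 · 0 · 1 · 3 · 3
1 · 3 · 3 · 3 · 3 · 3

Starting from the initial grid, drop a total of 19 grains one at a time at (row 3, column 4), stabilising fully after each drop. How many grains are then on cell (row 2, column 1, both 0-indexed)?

1

gen 0: 3 · 0 · 3 · 1 · 2 · 1
1 · 1 · 3 · 2 · 1 · 0
2 · 3 · 0 · 1 · 3 · 3
1 · 3 · 3 · 3 · 3 · 3
gen 1: 3 · 0 · 3 · 1 · 2 · 1
1 · 2 · 3 · 2 · 2 · 1
3 · 0 · 2 · 3 · 1 · 1
2 · 1 · 1 · 1 · 3 · 1
gen 2: 3 · 0 · 3 · 1 · 2 · 1
1 · 2 · 3 · 2 · 2 · 1
3 · 0 · 2 · 3 · 2 · 1
2 · 1 · 1 · 2 · 0 · 2
gen 3: 3 · 0 · 3 · 1 · 2 · 1
1 · 2 · 3 · 2 · 2 · 1
3 · 0 · 2 · 3 · 2 · 1
2 · 1 · 1 · 2 · 1 · 2
gen 4: 3 · 0 · 3 · 1 · 2 · 1
1 · 2 · 3 · 2 · 2 · 1
3 · 0 · 2 · 3 · 2 · 1
2 · 1 · 1 · 2 · 2 · 2
gen 5: 3 · 0 · 3 · 1 · 2 · 1
1 · 2 · 3 · 2 · 2 · 1
3 · 0 · 2 · 3 · 2 · 1
2 · 1 · 1 · 2 · 3 · 2
gen 6: 3 · 0 · 3 · 1 · 2 · 1
1 · 2 · 3 · 2 · 2 · 1
3 · 0 · 2 · 3 · 3 · 1
2 · 1 · 1 · 3 · 0 · 3
gen 7: 3 · 0 · 3 · 1 · 2 · 1
1 · 2 · 3 · 2 · 2 · 1
3 · 0 · 2 · 3 · 3 · 1
2 · 1 · 1 · 3 · 1 · 3
gen 8: 3 · 0 · 3 · 1 · 2 · 1
1 · 2 · 3 · 2 · 2 · 1
3 · 0 · 2 · 3 · 3 · 1
2 · 1 · 1 · 3 · 2 · 3
gen 9: 3 · 0 · 3 · 1 · 2 · 1
1 · 2 · 3 · 2 · 2 · 1
3 · 0 · 2 · 3 · 3 · 1
2 · 1 · 1 · 3 · 3 · 3
gen 10: 3 · 0 · 3 · 1 · 2 · 1
1 · 2 · 3 · 3 · 3 · 1
3 · 0 · 3 · 1 · 1 · 3
2 · 1 · 2 · 1 · 3 · 0
gen 11: 3 · 0 · 3 · 1 · 2 · 1
1 · 2 · 3 · 3 · 3 · 1
3 · 0 · 3 · 1 · 2 · 3
2 · 1 · 2 · 2 · 0 · 1
gen 12: 3 · 0 · 3 · 1 · 2 · 1
1 · 2 · 3 · 3 · 3 · 1
3 · 0 · 3 · 1 · 2 · 3
2 · 1 · 2 · 2 · 1 · 1
gen 13: 3 · 0 · 3 · 1 · 2 · 1
1 · 2 · 3 · 3 · 3 · 1
3 · 0 · 3 · 1 · 2 · 3
2 · 1 · 2 · 2 · 2 · 1
gen 14: 3 · 0 · 3 · 1 · 2 · 1
1 · 2 · 3 · 3 · 3 · 1
3 · 0 · 3 · 1 · 2 · 3
2 · 1 · 2 · 2 · 3 · 1
gen 15: 3 · 0 · 3 · 1 · 2 · 1
1 · 2 · 3 · 3 · 3 · 1
3 · 0 · 3 · 1 · 3 · 3
2 · 1 · 2 · 3 · 0 · 2
gen 16: 3 · 0 · 3 · 1 · 2 · 1
1 · 2 · 3 · 3 · 3 · 1
3 · 0 · 3 · 1 · 3 · 3
2 · 1 · 2 · 3 · 1 · 2
gen 17: 3 · 0 · 3 · 1 · 2 · 1
1 · 2 · 3 · 3 · 3 · 1
3 · 0 · 3 · 1 · 3 · 3
2 · 1 · 2 · 3 · 2 · 2
gen 18: 3 · 0 · 3 · 1 · 2 · 1
1 · 2 · 3 · 3 · 3 · 1
3 · 0 · 3 · 1 · 3 · 3
2 · 1 · 2 · 3 · 3 · 2
gen 19: 3 · 1 · 0 · 3 · 3 · 1
1 · 3 · 2 · 2 · 1 · 3
3 · 1 · 2 · 1 · 3 · 1
2 · 2 · 0 · 2 · 3 · 0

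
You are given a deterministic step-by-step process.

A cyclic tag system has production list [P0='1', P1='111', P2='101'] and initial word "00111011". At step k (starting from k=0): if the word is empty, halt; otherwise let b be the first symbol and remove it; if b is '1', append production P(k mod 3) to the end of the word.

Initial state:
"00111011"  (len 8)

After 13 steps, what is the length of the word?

step 0: "00111011"  (len 8)
step 1: "0111011"  (len 7)
step 2: "111011"  (len 6)
step 3: "11011101"  (len 8)
step 4: "10111011"  (len 8)
step 5: "0111011111"  (len 10)
step 6: "111011111"  (len 9)
step 7: "110111111"  (len 9)
step 8: "10111111111"  (len 11)
step 9: "0111111111101"  (len 13)
step 10: "111111111101"  (len 12)
step 11: "11111111101111"  (len 14)
step 12: "1111111101111101"  (len 16)
step 13: "1111111011111011"  (len 16)

16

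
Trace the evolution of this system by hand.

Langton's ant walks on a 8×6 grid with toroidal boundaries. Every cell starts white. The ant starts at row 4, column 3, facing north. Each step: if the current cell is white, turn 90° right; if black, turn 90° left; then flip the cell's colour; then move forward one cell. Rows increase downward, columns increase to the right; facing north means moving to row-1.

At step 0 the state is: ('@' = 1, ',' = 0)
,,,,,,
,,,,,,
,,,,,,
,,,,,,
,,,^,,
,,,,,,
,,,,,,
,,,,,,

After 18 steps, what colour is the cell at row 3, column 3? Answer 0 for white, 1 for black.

1

[0] ,,,,,,
,,,,,,
,,,,,,
,,,,,,
,,,^,,
,,,,,,
,,,,,,
,,,,,,
[1] ,,,,,,
,,,,,,
,,,,,,
,,,,,,
,,,@>,
,,,,,,
,,,,,,
,,,,,,
[2] ,,,,,,
,,,,,,
,,,,,,
,,,,,,
,,,@@,
,,,,v,
,,,,,,
,,,,,,
[3] ,,,,,,
,,,,,,
,,,,,,
,,,,,,
,,,@@,
,,,<@,
,,,,,,
,,,,,,
[4] ,,,,,,
,,,,,,
,,,,,,
,,,,,,
,,,^@,
,,,@@,
,,,,,,
,,,,,,
[5] ,,,,,,
,,,,,,
,,,,,,
,,,,,,
,,<,@,
,,,@@,
,,,,,,
,,,,,,
[6] ,,,,,,
,,,,,,
,,,,,,
,,^,,,
,,@,@,
,,,@@,
,,,,,,
,,,,,,
[7] ,,,,,,
,,,,,,
,,,,,,
,,@>,,
,,@,@,
,,,@@,
,,,,,,
,,,,,,
[8] ,,,,,,
,,,,,,
,,,,,,
,,@@,,
,,@v@,
,,,@@,
,,,,,,
,,,,,,
[9] ,,,,,,
,,,,,,
,,,,,,
,,@@,,
,,<@@,
,,,@@,
,,,,,,
,,,,,,
[10] ,,,,,,
,,,,,,
,,,,,,
,,@@,,
,,,@@,
,,v@@,
,,,,,,
,,,,,,
[11] ,,,,,,
,,,,,,
,,,,,,
,,@@,,
,,,@@,
,<@@@,
,,,,,,
,,,,,,
[12] ,,,,,,
,,,,,,
,,,,,,
,,@@,,
,^,@@,
,@@@@,
,,,,,,
,,,,,,
[13] ,,,,,,
,,,,,,
,,,,,,
,,@@,,
,@>@@,
,@@@@,
,,,,,,
,,,,,,
[14] ,,,,,,
,,,,,,
,,,,,,
,,@@,,
,@@@@,
,@v@@,
,,,,,,
,,,,,,
[15] ,,,,,,
,,,,,,
,,,,,,
,,@@,,
,@@@@,
,@,>@,
,,,,,,
,,,,,,
[16] ,,,,,,
,,,,,,
,,,,,,
,,@@,,
,@@^@,
,@,,@,
,,,,,,
,,,,,,
[17] ,,,,,,
,,,,,,
,,,,,,
,,@@,,
,@<,@,
,@,,@,
,,,,,,
,,,,,,
[18] ,,,,,,
,,,,,,
,,,,,,
,,@@,,
,@,,@,
,@v,@,
,,,,,,
,,,,,,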